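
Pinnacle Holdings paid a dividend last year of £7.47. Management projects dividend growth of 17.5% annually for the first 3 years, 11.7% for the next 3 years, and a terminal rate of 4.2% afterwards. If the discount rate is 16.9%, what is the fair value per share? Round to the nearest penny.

Three-stage DDM. Project D₁…D_6; terminal Gordon value at t=6 with g = 0.042; discount at r = 0.169.
D_1 = 8.7773
D_2 = 10.3133
D_3 = 12.1181
D_4 = 13.5359
D_5 = 15.1196
D_6 = 16.8886
TV_6 = 17.5979/(0.169−0.042) = 138.5663
P₀ = Σ Dₜ/(1+r)ᵗ + TV_6/(1+r)^6 = 97.7288

£97.73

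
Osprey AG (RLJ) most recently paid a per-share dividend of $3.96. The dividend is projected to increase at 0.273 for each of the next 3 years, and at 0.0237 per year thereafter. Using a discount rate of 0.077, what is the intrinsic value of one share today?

Two-stage DDM. Project D₁…D_3 at 0.273, terminal growth 0.0237, discount at r = 0.077.
D_1 = 5.0411
D_2 = 6.4173
D_3 = 8.1692
Terminal value at t=3: TV = D_4/(r−g) = 8.3628/(0.077−0.0237) = 156.9011
P₀ = 5.0411/(1+0.077)^1 + 6.4173/(1+0.077)^2 + 8.1692/(1+0.077)^3 + 156.9011/(1+0.077)^3 = 142.3493

$142.35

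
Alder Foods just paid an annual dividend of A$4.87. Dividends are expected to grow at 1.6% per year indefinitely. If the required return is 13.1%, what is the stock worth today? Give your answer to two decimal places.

A$43.03

Gordon growth model: P₀ = D₁/(r − g). D₁ = 4.87 × (1 + 0.016) = 4.9479.
P₀ = 4.9479 / (0.131 − 0.016) = 4.9479 / 0.115 = 43.0254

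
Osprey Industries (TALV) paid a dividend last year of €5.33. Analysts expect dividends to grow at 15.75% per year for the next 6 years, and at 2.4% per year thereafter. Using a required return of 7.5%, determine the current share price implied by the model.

Two-stage DDM. Project D₁…D_6 at 0.1575, terminal growth 0.024, discount at r = 0.075.
D_1 = 6.1695
D_2 = 7.1412
D_3 = 8.2659
D_4 = 9.5678
D_5 = 11.0747
D_6 = 12.8190
Terminal value at t=6: TV = D_7/(r−g) = 13.1266/(0.075−0.024) = 257.3849
P₀ = 6.1695/(1+0.075)^1 + 7.1412/(1+0.075)^2 + 8.2659/(1+0.075)^3 + 9.5678/(1+0.075)^4 + 11.0747/(1+0.075)^5 + 12.8190/(1+0.075)^6 + 257.3849/(1+0.075)^6 = 208.5325

€208.53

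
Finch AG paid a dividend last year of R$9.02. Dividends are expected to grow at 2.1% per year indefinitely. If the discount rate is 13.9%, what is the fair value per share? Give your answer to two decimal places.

R$78.05

Gordon growth model: P₀ = D₁/(r − g). D₁ = 9.02 × (1 + 0.021) = 9.2094.
P₀ = 9.2094 / (0.139 − 0.021) = 9.2094 / 0.118 = 78.0459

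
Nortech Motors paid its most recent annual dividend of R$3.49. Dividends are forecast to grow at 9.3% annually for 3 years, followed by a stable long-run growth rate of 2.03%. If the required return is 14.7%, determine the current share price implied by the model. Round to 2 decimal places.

Two-stage DDM. Project D₁…D_3 at 0.093, terminal growth 0.0203, discount at r = 0.147.
D_1 = 3.8146
D_2 = 4.1693
D_3 = 4.5571
Terminal value at t=3: TV = D_4/(r−g) = 4.6496/(0.147−0.0203) = 36.6976
P₀ = 3.8146/(1+0.147)^1 + 4.1693/(1+0.147)^2 + 4.5571/(1+0.147)^3 + 36.6976/(1+0.147)^3 = 33.8338

R$33.83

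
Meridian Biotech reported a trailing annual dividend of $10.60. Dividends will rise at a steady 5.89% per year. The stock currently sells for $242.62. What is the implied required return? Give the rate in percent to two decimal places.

10.52%

Rearranging the constant-growth DDM: r = D₁/P₀ + g.
D₁ = 10.60 × (1 + 0.0589) = 11.2243.
r = 11.2243 / 242.62 + 0.0589 = 0.04626 + 0.0589 = 0.10516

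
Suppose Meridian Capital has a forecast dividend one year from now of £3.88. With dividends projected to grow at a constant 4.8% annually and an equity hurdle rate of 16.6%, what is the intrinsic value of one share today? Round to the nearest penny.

£32.88

Gordon growth model: P₀ = D₁/(r − g), with D₁ = 3.88 given directly.
P₀ = 3.8800 / (0.166 − 0.048) = 3.8800 / 0.118 = 32.8814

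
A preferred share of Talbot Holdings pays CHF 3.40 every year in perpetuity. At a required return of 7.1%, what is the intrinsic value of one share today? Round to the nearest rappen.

CHF 47.89

Zero-growth DDM (perpetuity): P₀ = D/r = 3.40 / 0.071 = 47.8873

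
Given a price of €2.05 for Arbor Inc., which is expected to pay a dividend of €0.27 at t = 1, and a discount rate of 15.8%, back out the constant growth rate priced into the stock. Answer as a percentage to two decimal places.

From P₀ = D₁/(r − g), the implied growth is g = r − D₁/P₀.
g = 0.158 − 0.27/2.05 = 0.158 − 0.13171 = 0.02629

2.63%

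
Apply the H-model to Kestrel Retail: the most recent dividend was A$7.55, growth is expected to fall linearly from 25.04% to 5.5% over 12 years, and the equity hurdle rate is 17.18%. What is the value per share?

H-model: P₀ = D₀[(1+g_L) + H(g_S−g_L)]/(r−g_L), with H = 12/2 = 6.
P₀ = 7.55 × [(1+0.055) + 6×(0.2504−0.055)] / (0.1718−0.055)
   = 7.55 × 2.2274 / 0.1168 = 143.9801

A$143.98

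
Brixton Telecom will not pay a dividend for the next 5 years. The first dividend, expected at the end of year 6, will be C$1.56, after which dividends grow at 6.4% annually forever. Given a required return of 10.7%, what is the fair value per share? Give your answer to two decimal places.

Deferred-dividend DDM. At t=5 the remaining stream is a growing perpetuity with first payment D_6 = 1.56.
V_5 = D_6/(r−g) = 1.56/(0.107−0.064) = 36.2791
P₀ = V_5/(1+r)^5 = 36.2791/(1+0.107)^5 = 21.8232

C$21.82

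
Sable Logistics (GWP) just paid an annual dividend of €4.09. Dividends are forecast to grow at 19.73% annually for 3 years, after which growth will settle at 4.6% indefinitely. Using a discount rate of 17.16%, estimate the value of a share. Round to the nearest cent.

€49.17

Two-stage DDM. Project D₁…D_3 at 0.1973, terminal growth 0.046, discount at r = 0.1716.
D_1 = 4.8970
D_2 = 5.8631
D_3 = 7.0199
Terminal value at t=3: TV = D_4/(r−g) = 7.3428/(0.1716−0.046) = 58.4621
P₀ = 4.8970/(1+0.1716)^1 + 5.8631/(1+0.1716)^2 + 7.0199/(1+0.1716)^3 + 58.4621/(1+0.1716)^3 = 49.1689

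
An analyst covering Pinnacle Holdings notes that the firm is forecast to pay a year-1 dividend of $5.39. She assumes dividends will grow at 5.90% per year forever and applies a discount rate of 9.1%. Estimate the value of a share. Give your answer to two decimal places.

Gordon growth model: P₀ = D₁/(r − g), with D₁ = 5.39 given directly.
P₀ = 5.3900 / (0.091 − 0.059) = 5.3900 / 0.032 = 168.4375

$168.44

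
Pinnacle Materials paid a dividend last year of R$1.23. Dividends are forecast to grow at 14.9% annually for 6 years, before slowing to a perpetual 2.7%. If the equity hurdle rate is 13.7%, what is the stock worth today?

Two-stage DDM. Project D₁…D_6 at 0.149, terminal growth 0.027, discount at r = 0.137.
D_1 = 1.4133
D_2 = 1.6238
D_3 = 1.8658
D_4 = 2.1438
D_5 = 2.4632
D_6 = 2.8303
Terminal value at t=6: TV = D_7/(r−g) = 2.9067/(0.137−0.027) = 26.4243
P₀ = 1.4133/(1+0.137)^1 + 1.6238/(1+0.137)^2 + 1.8658/(1+0.137)^3 + 2.1438/(1+0.137)^4 + 2.4632/(1+0.137)^5 + 2.8303/(1+0.137)^6 + 26.4243/(1+0.137)^6 = 19.8878

R$19.89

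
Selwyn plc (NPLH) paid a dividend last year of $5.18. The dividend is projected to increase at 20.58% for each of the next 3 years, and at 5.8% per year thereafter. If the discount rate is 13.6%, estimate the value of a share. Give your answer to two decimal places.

Two-stage DDM. Project D₁…D_3 at 0.2058, terminal growth 0.058, discount at r = 0.136.
D_1 = 6.2460
D_2 = 7.5315
D_3 = 9.0815
Terminal value at t=3: TV = D_4/(r−g) = 9.6082/(0.136−0.058) = 123.1818
P₀ = 6.2460/(1+0.136)^1 + 7.5315/(1+0.136)^2 + 9.0815/(1+0.136)^3 + 123.1818/(1+0.136)^3 = 101.5547

$101.55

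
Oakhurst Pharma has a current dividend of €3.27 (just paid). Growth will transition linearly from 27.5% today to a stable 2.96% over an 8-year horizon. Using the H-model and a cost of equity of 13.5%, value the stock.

H-model: P₀ = D₀[(1+g_L) + H(g_S−g_L)]/(r−g_L), with H = 8/2 = 4.
P₀ = 3.27 × [(1+0.0296) + 4×(0.275−0.0296)] / (0.135−0.0296)
   = 3.27 × 2.0112 / 0.1054 = 62.3968

€62.40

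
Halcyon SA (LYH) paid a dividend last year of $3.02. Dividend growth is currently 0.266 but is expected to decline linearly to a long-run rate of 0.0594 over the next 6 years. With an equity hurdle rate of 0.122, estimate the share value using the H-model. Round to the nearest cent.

$81.01

H-model: P₀ = D₀[(1+g_L) + H(g_S−g_L)]/(r−g_L), with H = 6/2 = 3.
P₀ = 3.02 × [(1+0.0594) + 3×(0.266−0.0594)] / (0.122−0.0594)
   = 3.02 × 1.6792 / 0.0626 = 81.0093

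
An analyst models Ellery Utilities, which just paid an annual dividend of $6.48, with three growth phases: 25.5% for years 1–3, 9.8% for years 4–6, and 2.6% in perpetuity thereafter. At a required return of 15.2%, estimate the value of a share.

Three-stage DDM. Project D₁…D_6; terminal Gordon value at t=6 with g = 0.026; discount at r = 0.152.
D_1 = 8.1324
D_2 = 10.2062
D_3 = 12.8087
D_4 = 14.0640
D_5 = 15.4423
D_6 = 16.9556
TV_6 = 17.3964/(0.152−0.026) = 138.0670
P₀ = Σ Dₜ/(1+r)ᵗ + TV_6/(1+r)^6 = 105.0501

$105.05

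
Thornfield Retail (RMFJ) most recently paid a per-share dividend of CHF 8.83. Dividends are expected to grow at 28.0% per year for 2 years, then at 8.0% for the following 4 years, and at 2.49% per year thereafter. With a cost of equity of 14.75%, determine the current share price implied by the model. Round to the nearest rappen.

CHF 130.76

Three-stage DDM. Project D₁…D_6; terminal Gordon value at t=6 with g = 0.0249; discount at r = 0.1475.
D_1 = 11.3024
D_2 = 14.4671
D_3 = 15.6244
D_4 = 16.8744
D_5 = 18.2243
D_6 = 19.6823
TV_6 = 20.1724/(0.1475−0.0249) = 164.5382
P₀ = Σ Dₜ/(1+r)ᵗ + TV_6/(1+r)^6 = 130.7597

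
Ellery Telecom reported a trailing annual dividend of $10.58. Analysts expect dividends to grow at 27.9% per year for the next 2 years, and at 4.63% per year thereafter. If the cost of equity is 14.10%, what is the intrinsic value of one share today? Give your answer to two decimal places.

$172.03

Two-stage DDM. Project D₁…D_2 at 0.279, terminal growth 0.0463, discount at r = 0.141.
D_1 = 13.5318
D_2 = 17.3072
Terminal value at t=2: TV = D_3/(r−g) = 18.1085/(0.141−0.0463) = 191.2199
P₀ = 13.5318/(1+0.141)^1 + 17.3072/(1+0.141)^2 + 191.2199/(1+0.141)^2 = 172.0333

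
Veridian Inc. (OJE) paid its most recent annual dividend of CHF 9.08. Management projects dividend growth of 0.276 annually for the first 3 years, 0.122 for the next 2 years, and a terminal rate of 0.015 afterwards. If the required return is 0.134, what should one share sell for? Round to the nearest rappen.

CHF 168.13

Three-stage DDM. Project D₁…D_5; terminal Gordon value at t=5 with g = 0.015; discount at r = 0.134.
D_1 = 11.5861
D_2 = 14.7838
D_3 = 18.8642
D_4 = 21.1656
D_5 = 23.7478
TV_5 = 24.1040/(0.134−0.015) = 202.5549
P₀ = Σ Dₜ/(1+r)ᵗ + TV_5/(1+r)^5 = 168.1254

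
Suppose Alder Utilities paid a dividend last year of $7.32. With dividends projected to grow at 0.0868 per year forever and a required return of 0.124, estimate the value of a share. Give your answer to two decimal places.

$213.85

Gordon growth model: P₀ = D₁/(r − g). D₁ = 7.32 × (1 + 0.0868) = 7.9554.
P₀ = 7.9554 / (0.124 − 0.0868) = 7.9554 / 0.0372 = 213.8542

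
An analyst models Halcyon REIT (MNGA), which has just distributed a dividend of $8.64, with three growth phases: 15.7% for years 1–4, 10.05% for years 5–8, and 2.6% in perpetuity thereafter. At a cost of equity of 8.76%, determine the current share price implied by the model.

$279.23

Three-stage DDM. Project D₁…D_8; terminal Gordon value at t=8 with g = 0.026; discount at r = 0.0876.
D_1 = 9.9965
D_2 = 11.5659
D_3 = 13.3818
D_4 = 15.4827
D_5 = 17.0387
D_6 = 18.7511
D_7 = 20.6356
D_8 = 22.7095
TV_8 = 23.2999/(0.0876−0.026) = 378.2457
P₀ = Σ Dₜ/(1+r)ᵗ + TV_8/(1+r)^8 = 279.2324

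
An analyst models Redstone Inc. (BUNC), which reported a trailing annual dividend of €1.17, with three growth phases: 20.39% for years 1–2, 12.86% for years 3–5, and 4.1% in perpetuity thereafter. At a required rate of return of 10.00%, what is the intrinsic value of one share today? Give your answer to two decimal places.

€33.82

Three-stage DDM. Project D₁…D_5; terminal Gordon value at t=5 with g = 0.041; discount at r = 0.1.
D_1 = 1.4086
D_2 = 1.6958
D_3 = 1.9138
D_4 = 2.1600
D_5 = 2.4377
TV_5 = 2.5377/(0.1−0.041) = 43.0116
P₀ = Σ Dₜ/(1+r)ᵗ + TV_5/(1+r)^5 = 33.8156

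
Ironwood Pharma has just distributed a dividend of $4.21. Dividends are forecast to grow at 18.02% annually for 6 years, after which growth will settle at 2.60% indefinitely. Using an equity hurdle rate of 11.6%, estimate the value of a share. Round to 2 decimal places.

$98.00

Two-stage DDM. Project D₁…D_6 at 0.1802, terminal growth 0.026, discount at r = 0.116.
D_1 = 4.9686
D_2 = 5.8640
D_3 = 6.9207
D_4 = 8.1678
D_5 = 9.6396
D_6 = 11.3767
Terminal value at t=6: TV = D_7/(r−g) = 11.6725/(0.116−0.026) = 129.6942
P₀ = 4.9686/(1+0.116)^1 + 5.8640/(1+0.116)^2 + 6.9207/(1+0.116)^3 + 8.1678/(1+0.116)^4 + 9.6396/(1+0.116)^5 + 11.3767/(1+0.116)^6 + 129.6942/(1+0.116)^6 = 97.9955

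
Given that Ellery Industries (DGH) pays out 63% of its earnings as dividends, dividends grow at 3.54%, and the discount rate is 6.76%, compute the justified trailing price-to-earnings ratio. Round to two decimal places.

Justified trailing P/E = b(1+g)/(r−g) = 0.63×(1+0.0354)/(0.0676−0.0354) = 20.2578

20.26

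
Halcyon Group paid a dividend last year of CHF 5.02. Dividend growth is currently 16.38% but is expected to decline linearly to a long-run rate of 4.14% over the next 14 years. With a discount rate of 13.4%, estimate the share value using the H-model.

H-model: P₀ = D₀[(1+g_L) + H(g_S−g_L)]/(r−g_L), with H = 14/2 = 7.
P₀ = 5.02 × [(1+0.0414) + 7×(0.1638−0.0414)] / (0.134−0.0414)
   = 5.02 × 1.8982 / 0.0926 = 102.9046

CHF 102.90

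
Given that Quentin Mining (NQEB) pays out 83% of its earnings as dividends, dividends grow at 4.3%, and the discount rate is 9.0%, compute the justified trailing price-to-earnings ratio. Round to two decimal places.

18.42

Justified trailing P/E = b(1+g)/(r−g) = 0.83×(1+0.043)/(0.09−0.043) = 18.4189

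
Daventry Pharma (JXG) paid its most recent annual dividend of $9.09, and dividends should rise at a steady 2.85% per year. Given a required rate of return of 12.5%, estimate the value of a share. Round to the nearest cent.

$96.88

Gordon growth model: P₀ = D₁/(r − g). D₁ = 9.09 × (1 + 0.0285) = 9.3491.
P₀ = 9.3491 / (0.125 − 0.0285) = 9.3491 / 0.0965 = 96.8815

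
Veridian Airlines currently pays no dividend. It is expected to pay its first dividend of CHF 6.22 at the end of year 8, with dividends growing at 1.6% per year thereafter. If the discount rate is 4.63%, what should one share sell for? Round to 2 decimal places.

CHF 149.54

Deferred-dividend DDM. At t=7 the remaining stream is a growing perpetuity with first payment D_8 = 6.22.
V_7 = D_8/(r−g) = 6.22/(0.0463−0.016) = 205.2805
P₀ = V_7/(1+r)^7 = 205.2805/(1+0.0463)^7 = 149.5389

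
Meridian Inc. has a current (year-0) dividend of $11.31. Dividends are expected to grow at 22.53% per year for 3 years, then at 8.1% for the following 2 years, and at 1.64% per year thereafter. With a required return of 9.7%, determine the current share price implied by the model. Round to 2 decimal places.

Three-stage DDM. Project D₁…D_5; terminal Gordon value at t=5 with g = 0.0164; discount at r = 0.097.
D_1 = 13.8581
D_2 = 16.9804
D_3 = 20.8061
D_4 = 22.4914
D_5 = 24.3132
TV_5 = 24.7119/(0.097−0.0164) = 306.5991
P₀ = Σ Dₜ/(1+r)ᵗ + TV_5/(1+r)^5 = 266.3296

$266.33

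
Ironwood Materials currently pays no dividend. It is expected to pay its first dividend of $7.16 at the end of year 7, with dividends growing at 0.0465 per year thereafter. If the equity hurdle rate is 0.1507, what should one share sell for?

Deferred-dividend DDM. At t=6 the remaining stream is a growing perpetuity with first payment D_7 = 7.16.
V_6 = D_7/(r−g) = 7.16/(0.1507−0.0465) = 68.7140
P₀ = V_6/(1+r)^6 = 68.7140/(1+0.1507)^6 = 29.5987

$29.60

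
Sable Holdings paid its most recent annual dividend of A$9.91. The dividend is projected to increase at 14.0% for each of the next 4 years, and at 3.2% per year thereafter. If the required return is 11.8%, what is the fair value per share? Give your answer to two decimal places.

Two-stage DDM. Project D₁…D_4 at 0.14, terminal growth 0.032, discount at r = 0.118.
D_1 = 11.2974
D_2 = 12.8790
D_3 = 14.6821
D_4 = 16.7376
Terminal value at t=4: TV = D_5/(r−g) = 17.2732/(0.118−0.032) = 200.8511
P₀ = 11.2974/(1+0.118)^1 + 12.8790/(1+0.118)^2 + 14.6821/(1+0.118)^3 + 16.7376/(1+0.118)^4 + 200.8511/(1+0.118)^4 = 170.1892

A$170.19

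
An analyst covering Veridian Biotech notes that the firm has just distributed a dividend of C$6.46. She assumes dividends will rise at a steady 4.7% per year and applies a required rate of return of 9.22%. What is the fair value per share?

Gordon growth model: P₀ = D₁/(r − g). D₁ = 6.46 × (1 + 0.047) = 6.7636.
P₀ = 6.7636 / (0.0922 − 0.047) = 6.7636 / 0.0452 = 149.6376

C$149.64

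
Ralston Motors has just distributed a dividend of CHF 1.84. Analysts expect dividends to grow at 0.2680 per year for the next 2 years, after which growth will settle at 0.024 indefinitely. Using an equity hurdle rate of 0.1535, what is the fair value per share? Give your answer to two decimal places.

CHF 21.83

Two-stage DDM. Project D₁…D_2 at 0.268, terminal growth 0.024, discount at r = 0.1535.
D_1 = 2.3331
D_2 = 2.9584
Terminal value at t=2: TV = D_3/(r−g) = 3.0294/(0.1535−0.024) = 23.3930
P₀ = 2.3331/(1+0.1535)^1 + 2.9584/(1+0.1535)^2 + 23.3930/(1+0.1535)^2 = 21.8274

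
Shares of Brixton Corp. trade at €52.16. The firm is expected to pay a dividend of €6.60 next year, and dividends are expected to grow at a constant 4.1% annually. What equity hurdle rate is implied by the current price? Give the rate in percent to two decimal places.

Rearranging the constant-growth DDM: r = D₁/P₀ + g.
r = 6.6000 / 52.16 + 0.041 = 0.12653 + 0.041 = 0.16753

16.75%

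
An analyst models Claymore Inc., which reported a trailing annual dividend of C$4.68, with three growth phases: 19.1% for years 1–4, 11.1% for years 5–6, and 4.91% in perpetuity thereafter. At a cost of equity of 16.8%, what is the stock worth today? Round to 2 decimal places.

Three-stage DDM. Project D₁…D_6; terminal Gordon value at t=6 with g = 0.0491; discount at r = 0.168.
D_1 = 5.5739
D_2 = 6.6385
D_3 = 7.9064
D_4 = 9.4166
D_5 = 10.4618
D_6 = 11.6231
TV_6 = 12.1938/(0.168−0.0491) = 102.5548
P₀ = Σ Dₜ/(1+r)ᵗ + TV_6/(1+r)^6 = 69.4429

C$69.44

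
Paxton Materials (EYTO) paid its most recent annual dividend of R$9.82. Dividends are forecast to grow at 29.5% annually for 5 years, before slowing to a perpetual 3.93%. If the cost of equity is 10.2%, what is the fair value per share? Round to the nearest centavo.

Two-stage DDM. Project D₁…D_5 at 0.295, terminal growth 0.0393, discount at r = 0.102.
D_1 = 12.7169
D_2 = 16.4684
D_3 = 21.3266
D_4 = 27.6179
D_5 = 35.7652
Terminal value at t=5: TV = D_6/(r−g) = 37.1707/(0.102−0.0393) = 592.8348
P₀ = 12.7169/(1+0.102)^1 + 16.4684/(1+0.102)^2 + 21.3266/(1+0.102)^3 + 27.6179/(1+0.102)^4 + 35.7652/(1+0.102)^5 + 592.8348/(1+0.102)^5 = 446.5456

R$446.55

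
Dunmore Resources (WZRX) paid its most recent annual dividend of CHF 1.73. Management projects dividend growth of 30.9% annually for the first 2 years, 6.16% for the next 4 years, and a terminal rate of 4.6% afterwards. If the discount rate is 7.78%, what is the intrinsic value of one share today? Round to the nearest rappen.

CHF 93.49

Three-stage DDM. Project D₁…D_6; terminal Gordon value at t=6 with g = 0.046; discount at r = 0.0778.
D_1 = 2.2646
D_2 = 2.9643
D_3 = 3.1469
D_4 = 3.3408
D_5 = 3.5466
D_6 = 3.7650
TV_6 = 3.9382/(0.0778−0.046) = 123.8436
P₀ = Σ Dₜ/(1+r)ᵗ + TV_6/(1+r)^6 = 93.4855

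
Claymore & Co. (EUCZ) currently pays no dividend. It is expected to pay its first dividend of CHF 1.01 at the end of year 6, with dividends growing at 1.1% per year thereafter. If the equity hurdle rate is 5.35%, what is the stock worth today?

Deferred-dividend DDM. At t=5 the remaining stream is a growing perpetuity with first payment D_6 = 1.01.
V_5 = D_6/(r−g) = 1.01/(0.0535−0.011) = 23.7647
P₀ = V_5/(1+r)^5 = 23.7647/(1+0.0535)^5 = 18.3130

CHF 18.31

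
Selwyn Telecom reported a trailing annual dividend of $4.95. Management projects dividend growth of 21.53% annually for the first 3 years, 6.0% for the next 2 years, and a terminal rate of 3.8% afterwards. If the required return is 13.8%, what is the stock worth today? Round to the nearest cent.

$82.10

Three-stage DDM. Project D₁…D_5; terminal Gordon value at t=5 with g = 0.038; discount at r = 0.138.
D_1 = 6.0157
D_2 = 7.3109
D_3 = 8.8850
D_4 = 9.4181
D_5 = 9.9831
TV_5 = 10.3625/(0.138−0.038) = 103.6251
P₀ = Σ Dₜ/(1+r)ᵗ + TV_5/(1+r)^5 = 82.1007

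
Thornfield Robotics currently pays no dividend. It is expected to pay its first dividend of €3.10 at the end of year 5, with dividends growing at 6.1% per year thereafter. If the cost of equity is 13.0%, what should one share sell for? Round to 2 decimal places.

Deferred-dividend DDM. At t=4 the remaining stream is a growing perpetuity with first payment D_5 = 3.10.
V_4 = D_5/(r−g) = 3.10/(0.13−0.061) = 44.9275
P₀ = V_4/(1+r)^4 = 44.9275/(1+0.13)^4 = 27.5549

€27.55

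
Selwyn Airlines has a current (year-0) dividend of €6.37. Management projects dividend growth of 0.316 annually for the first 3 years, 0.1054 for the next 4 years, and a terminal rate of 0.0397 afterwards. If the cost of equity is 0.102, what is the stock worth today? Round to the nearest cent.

Three-stage DDM. Project D₁…D_7; terminal Gordon value at t=7 with g = 0.0397; discount at r = 0.102.
D_1 = 8.3829
D_2 = 11.0319
D_3 = 14.5180
D_4 = 16.0482
D_5 = 17.7397
D_6 = 19.6095
D_7 = 21.6763
TV_7 = 22.5368/(0.102−0.0397) = 361.7470
P₀ = Σ Dₜ/(1+r)ᵗ + TV_7/(1+r)^7 = 254.5564

€254.56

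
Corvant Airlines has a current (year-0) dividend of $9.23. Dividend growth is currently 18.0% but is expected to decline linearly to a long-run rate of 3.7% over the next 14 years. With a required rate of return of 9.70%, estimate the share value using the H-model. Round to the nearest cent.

H-model: P₀ = D₀[(1+g_L) + H(g_S−g_L)]/(r−g_L), with H = 14/2 = 7.
P₀ = 9.23 × [(1+0.037) + 7×(0.18−0.037)] / (0.097−0.037)
   = 9.23 × 2.0380 / 0.06 = 313.5123

$313.51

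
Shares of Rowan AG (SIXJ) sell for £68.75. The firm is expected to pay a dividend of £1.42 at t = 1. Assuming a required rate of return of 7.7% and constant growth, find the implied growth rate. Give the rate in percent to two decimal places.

From P₀ = D₁/(r − g), the implied growth is g = r − D₁/P₀.
g = 0.077 − 1.42/68.75 = 0.077 − 0.02065 = 0.05635

5.63%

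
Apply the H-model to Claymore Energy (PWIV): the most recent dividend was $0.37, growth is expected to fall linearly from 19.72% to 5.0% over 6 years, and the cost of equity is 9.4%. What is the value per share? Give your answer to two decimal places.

H-model: P₀ = D₀[(1+g_L) + H(g_S−g_L)]/(r−g_L), with H = 6/2 = 3.
P₀ = 0.37 × [(1+0.05) + 3×(0.1972−0.05)] / (0.094−0.05)
   = 0.37 × 1.4916 / 0.044 = 12.5430

$12.54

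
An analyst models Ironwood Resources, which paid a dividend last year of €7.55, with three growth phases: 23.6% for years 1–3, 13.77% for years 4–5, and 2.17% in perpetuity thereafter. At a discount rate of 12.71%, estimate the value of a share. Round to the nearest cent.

€145.85

Three-stage DDM. Project D₁…D_5; terminal Gordon value at t=5 with g = 0.0217; discount at r = 0.1271.
D_1 = 9.3318
D_2 = 11.5341
D_3 = 14.2562
D_4 = 16.2192
D_5 = 18.4526
TV_5 = 18.8530/(0.1271−0.0217) = 178.8713
P₀ = Σ Dₜ/(1+r)ᵗ + TV_5/(1+r)^5 = 145.8504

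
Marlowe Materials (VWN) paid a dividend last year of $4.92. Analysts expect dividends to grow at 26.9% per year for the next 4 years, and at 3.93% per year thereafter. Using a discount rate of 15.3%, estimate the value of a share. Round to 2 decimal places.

Two-stage DDM. Project D₁…D_4 at 0.269, terminal growth 0.0393, discount at r = 0.153.
D_1 = 6.2435
D_2 = 7.9230
D_3 = 10.0543
D_4 = 12.7589
Terminal value at t=4: TV = D_5/(r−g) = 13.2603/(0.153−0.0393) = 116.6251
P₀ = 6.2435/(1+0.153)^1 + 7.9230/(1+0.153)^2 + 10.0543/(1+0.153)^3 + 12.7589/(1+0.153)^4 + 116.6251/(1+0.153)^4 = 91.1429

$91.14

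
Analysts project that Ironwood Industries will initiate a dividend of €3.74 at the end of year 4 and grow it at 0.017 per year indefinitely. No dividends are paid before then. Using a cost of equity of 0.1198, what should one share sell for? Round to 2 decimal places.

€25.91

Deferred-dividend DDM. At t=3 the remaining stream is a growing perpetuity with first payment D_4 = 3.74.
V_3 = D_4/(r−g) = 3.74/(0.1198−0.017) = 36.3813
P₀ = V_3/(1+r)^3 = 36.3813/(1+0.1198)^3 = 25.9094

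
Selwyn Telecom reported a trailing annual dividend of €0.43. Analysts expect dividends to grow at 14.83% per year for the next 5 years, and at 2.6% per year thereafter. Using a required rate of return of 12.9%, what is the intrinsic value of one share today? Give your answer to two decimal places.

€6.92

Two-stage DDM. Project D₁…D_5 at 0.1483, terminal growth 0.026, discount at r = 0.129.
D_1 = 0.4938
D_2 = 0.5670
D_3 = 0.6511
D_4 = 0.7476
D_5 = 0.8585
Terminal value at t=5: TV = D_6/(r−g) = 0.8808/(0.129−0.026) = 8.5518
P₀ = 0.4938/(1+0.129)^1 + 0.5670/(1+0.129)^2 + 0.6511/(1+0.129)^3 + 0.7476/(1+0.129)^4 + 0.8585/(1+0.129)^5 + 8.5518/(1+0.129)^5 = 6.9250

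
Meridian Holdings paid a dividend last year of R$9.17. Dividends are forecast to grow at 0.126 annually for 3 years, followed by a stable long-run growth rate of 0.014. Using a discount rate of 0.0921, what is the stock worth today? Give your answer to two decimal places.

Two-stage DDM. Project D₁…D_3 at 0.126, terminal growth 0.014, discount at r = 0.0921.
D_1 = 10.3254
D_2 = 11.6264
D_3 = 13.0914
Terminal value at t=3: TV = D_4/(r−g) = 13.2746/(0.0921−0.014) = 169.9697
P₀ = 10.3254/(1+0.0921)^1 + 11.6264/(1+0.0921)^2 + 13.0914/(1+0.0921)^3 + 169.9697/(1+0.0921)^3 = 159.7456

R$159.75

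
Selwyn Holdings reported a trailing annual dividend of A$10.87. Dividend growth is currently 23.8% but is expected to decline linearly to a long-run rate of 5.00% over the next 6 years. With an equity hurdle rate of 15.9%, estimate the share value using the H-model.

H-model: P₀ = D₀[(1+g_L) + H(g_S−g_L)]/(r−g_L), with H = 6/2 = 3.
P₀ = 10.87 × [(1+0.05) + 3×(0.238−0.05)] / (0.159−0.05)
   = 10.87 × 1.6140 / 0.109 = 160.9558

A$160.96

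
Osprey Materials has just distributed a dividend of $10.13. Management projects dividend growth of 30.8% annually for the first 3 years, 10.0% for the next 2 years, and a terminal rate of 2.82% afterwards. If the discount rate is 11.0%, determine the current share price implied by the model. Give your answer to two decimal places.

Three-stage DDM. Project D₁…D_5; terminal Gordon value at t=5 with g = 0.0282; discount at r = 0.11.
D_1 = 13.2500
D_2 = 17.3311
D_3 = 22.6690
D_4 = 24.9359
D_5 = 27.4295
TV_5 = 28.2030/(0.11−0.0282) = 344.7802
P₀ = Σ Dₜ/(1+r)ᵗ + TV_5/(1+r)^5 = 279.8931

$279.89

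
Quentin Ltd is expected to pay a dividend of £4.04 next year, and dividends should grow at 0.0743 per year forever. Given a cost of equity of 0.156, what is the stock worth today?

£49.45

Gordon growth model: P₀ = D₁/(r − g), with D₁ = 4.04 given directly.
P₀ = 4.0400 / (0.156 − 0.0743) = 4.0400 / 0.0817 = 49.4492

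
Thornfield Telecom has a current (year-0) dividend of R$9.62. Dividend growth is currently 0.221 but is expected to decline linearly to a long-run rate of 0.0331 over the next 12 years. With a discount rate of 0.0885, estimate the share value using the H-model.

H-model: P₀ = D₀[(1+g_L) + H(g_S−g_L)]/(r−g_L), with H = 12/2 = 6.
P₀ = 9.62 × [(1+0.0331) + 6×(0.221−0.0331)] / (0.0885−0.0331)
   = 9.62 × 2.1605 / 0.0554 = 375.1626

R$375.16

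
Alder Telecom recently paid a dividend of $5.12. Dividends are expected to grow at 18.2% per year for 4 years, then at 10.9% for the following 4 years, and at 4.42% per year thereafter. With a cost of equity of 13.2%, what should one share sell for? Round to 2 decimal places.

$112.66

Three-stage DDM. Project D₁…D_8; terminal Gordon value at t=8 with g = 0.0442; discount at r = 0.132.
D_1 = 6.0518
D_2 = 7.1533
D_3 = 8.4552
D_4 = 9.9940
D_5 = 11.0834
D_6 = 12.2914
D_7 = 13.6312
D_8 = 15.1170
TV_8 = 15.7852/(0.132−0.0442) = 179.7857
P₀ = Σ Dₜ/(1+r)ᵗ + TV_8/(1+r)^8 = 112.6553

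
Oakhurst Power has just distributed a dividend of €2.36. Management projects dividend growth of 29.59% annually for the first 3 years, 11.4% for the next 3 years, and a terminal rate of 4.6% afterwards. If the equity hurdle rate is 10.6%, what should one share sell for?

Three-stage DDM. Project D₁…D_6; terminal Gordon value at t=6 with g = 0.046; discount at r = 0.106.
D_1 = 3.0583
D_2 = 3.9633
D_3 = 5.1360
D_4 = 5.7215
D_5 = 6.3738
D_6 = 7.1004
TV_6 = 7.4270/(0.106−0.046) = 123.7834
P₀ = Σ Dₜ/(1+r)ᵗ + TV_6/(1+r)^6 = 88.9848

€88.98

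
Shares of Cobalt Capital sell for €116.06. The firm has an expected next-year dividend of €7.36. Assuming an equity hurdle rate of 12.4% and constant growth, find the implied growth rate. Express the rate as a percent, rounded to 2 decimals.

From P₀ = D₁/(r − g), the implied growth is g = r − D₁/P₀.
g = 0.124 − 7.36/116.06 = 0.124 − 0.06342 = 0.06058

6.06%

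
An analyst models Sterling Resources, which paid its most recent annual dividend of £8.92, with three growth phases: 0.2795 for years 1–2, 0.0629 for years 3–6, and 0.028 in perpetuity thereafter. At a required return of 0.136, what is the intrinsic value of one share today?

Three-stage DDM. Project D₁…D_6; terminal Gordon value at t=6 with g = 0.028; discount at r = 0.136.
D_1 = 11.4131
D_2 = 14.6031
D_3 = 15.5216
D_4 = 16.4980
D_5 = 17.5357
D_6 = 18.6387
TV_6 = 19.1606/(0.136−0.028) = 177.4126
P₀ = Σ Dₜ/(1+r)ᵗ + TV_6/(1+r)^6 = 142.3478

£142.35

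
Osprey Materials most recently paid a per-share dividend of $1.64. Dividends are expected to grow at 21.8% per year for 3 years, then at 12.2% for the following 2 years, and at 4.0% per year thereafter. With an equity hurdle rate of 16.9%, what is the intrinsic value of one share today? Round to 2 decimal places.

Three-stage DDM. Project D₁…D_5; terminal Gordon value at t=5 with g = 0.04; discount at r = 0.169.
D_1 = 1.9975
D_2 = 2.4330
D_3 = 2.9634
D_4 = 3.3249
D_5 = 3.7305
TV_5 = 3.8798/(0.169−0.04) = 30.0757
P₀ = Σ Dₜ/(1+r)ᵗ + TV_5/(1+r)^5 = 22.6100

$22.61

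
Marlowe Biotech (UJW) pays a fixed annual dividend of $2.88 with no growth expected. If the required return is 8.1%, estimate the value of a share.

Zero-growth DDM (perpetuity): P₀ = D/r = 2.88 / 0.081 = 35.5556

$35.56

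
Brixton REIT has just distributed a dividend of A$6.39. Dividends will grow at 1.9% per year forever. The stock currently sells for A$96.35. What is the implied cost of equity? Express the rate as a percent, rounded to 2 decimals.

Rearranging the constant-growth DDM: r = D₁/P₀ + g.
D₁ = 6.39 × (1 + 0.019) = 6.5114.
r = 6.5114 / 96.35 + 0.019 = 0.06758 + 0.019 = 0.08658

8.66%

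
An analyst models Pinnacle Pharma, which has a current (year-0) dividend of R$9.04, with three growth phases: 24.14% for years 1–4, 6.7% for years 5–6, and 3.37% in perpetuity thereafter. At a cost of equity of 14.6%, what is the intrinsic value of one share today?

Three-stage DDM. Project D₁…D_6; terminal Gordon value at t=6 with g = 0.0337; discount at r = 0.146.
D_1 = 11.2223
D_2 = 13.9313
D_3 = 17.2943
D_4 = 21.4692
D_5 = 22.9076
D_6 = 24.4424
TV_6 = 25.2661/(0.146−0.0337) = 224.9878
P₀ = Σ Dₜ/(1+r)ᵗ + TV_6/(1+r)^6 = 166.0414

R$166.04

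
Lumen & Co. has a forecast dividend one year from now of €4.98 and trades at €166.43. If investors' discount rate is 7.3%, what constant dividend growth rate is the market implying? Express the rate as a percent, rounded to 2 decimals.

From P₀ = D₁/(r − g), the implied growth is g = r − D₁/P₀.
g = 0.073 − 4.98/166.43 = 0.073 − 0.02992 = 0.04308

4.31%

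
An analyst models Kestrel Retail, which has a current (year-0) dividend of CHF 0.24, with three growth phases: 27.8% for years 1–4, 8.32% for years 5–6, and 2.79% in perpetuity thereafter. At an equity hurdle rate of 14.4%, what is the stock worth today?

CHF 4.93

Three-stage DDM. Project D₁…D_6; terminal Gordon value at t=6 with g = 0.0279; discount at r = 0.144.
D_1 = 0.3067
D_2 = 0.3920
D_3 = 0.5010
D_4 = 0.6402
D_5 = 0.6935
D_6 = 0.7512
TV_6 = 0.7722/(0.144−0.0279) = 6.6507
P₀ = Σ Dₜ/(1+r)ᵗ + TV_6/(1+r)^6 = 4.9320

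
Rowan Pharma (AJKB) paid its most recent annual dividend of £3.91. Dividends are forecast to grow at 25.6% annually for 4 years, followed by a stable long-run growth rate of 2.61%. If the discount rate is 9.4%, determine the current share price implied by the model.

Two-stage DDM. Project D₁…D_4 at 0.256, terminal growth 0.0261, discount at r = 0.094.
D_1 = 4.9110
D_2 = 6.1682
D_3 = 7.7472
D_4 = 9.7305
Terminal value at t=4: TV = D_5/(r−g) = 9.9845/(0.094−0.0261) = 147.0467
P₀ = 4.9110/(1+0.094)^1 + 6.1682/(1+0.094)^2 + 7.7472/(1+0.094)^3 + 9.7305/(1+0.094)^4 + 147.0467/(1+0.094)^4 = 125.0091

£125.01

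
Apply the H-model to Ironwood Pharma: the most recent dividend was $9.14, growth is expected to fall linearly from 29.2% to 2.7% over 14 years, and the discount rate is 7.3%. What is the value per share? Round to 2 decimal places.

$572.64

H-model: P₀ = D₀[(1+g_L) + H(g_S−g_L)]/(r−g_L), with H = 14/2 = 7.
P₀ = 9.14 × [(1+0.027) + 7×(0.292−0.027)] / (0.073−0.027)
   = 9.14 × 2.8820 / 0.046 = 572.6409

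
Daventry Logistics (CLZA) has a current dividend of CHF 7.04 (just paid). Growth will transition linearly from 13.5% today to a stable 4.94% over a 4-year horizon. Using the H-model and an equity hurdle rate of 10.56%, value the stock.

H-model: P₀ = D₀[(1+g_L) + H(g_S−g_L)]/(r−g_L), with H = 4/2 = 2.
P₀ = 7.04 × [(1+0.0494) + 2×(0.135−0.0494)] / (0.1056−0.0494)
   = 7.04 × 1.2206 / 0.0562 = 152.9008

CHF 152.90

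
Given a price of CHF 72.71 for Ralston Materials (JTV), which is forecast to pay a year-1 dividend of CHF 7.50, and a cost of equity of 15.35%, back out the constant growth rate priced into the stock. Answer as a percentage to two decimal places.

From P₀ = D₁/(r − g), the implied growth is g = r − D₁/P₀.
g = 0.1535 − 7.50/72.71 = 0.1535 − 0.10315 = 0.05035

5.04%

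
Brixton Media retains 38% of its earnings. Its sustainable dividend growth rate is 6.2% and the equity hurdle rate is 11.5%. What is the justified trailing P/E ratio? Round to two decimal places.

Payout ratio b = 1 − 0.38 = 0.62.
Justified trailing P/E = b(1+g)/(r−g) = 0.62×(1+0.062)/(0.115−0.062) = 12.4234

12.42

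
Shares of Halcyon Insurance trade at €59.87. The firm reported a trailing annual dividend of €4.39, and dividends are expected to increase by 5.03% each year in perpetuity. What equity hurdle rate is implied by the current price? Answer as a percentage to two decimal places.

12.73%

Rearranging the constant-growth DDM: r = D₁/P₀ + g.
D₁ = 4.39 × (1 + 0.0503) = 4.6108.
r = 4.6108 / 59.87 + 0.0503 = 0.07701 + 0.0503 = 0.12731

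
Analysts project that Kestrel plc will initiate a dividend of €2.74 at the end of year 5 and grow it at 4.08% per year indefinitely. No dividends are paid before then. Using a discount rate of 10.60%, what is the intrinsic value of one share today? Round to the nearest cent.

€28.09

Deferred-dividend DDM. At t=4 the remaining stream is a growing perpetuity with first payment D_5 = 2.74.
V_4 = D_5/(r−g) = 2.74/(0.106−0.0408) = 42.0245
P₀ = V_4/(1+r)^4 = 42.0245/(1+0.106)^4 = 28.0855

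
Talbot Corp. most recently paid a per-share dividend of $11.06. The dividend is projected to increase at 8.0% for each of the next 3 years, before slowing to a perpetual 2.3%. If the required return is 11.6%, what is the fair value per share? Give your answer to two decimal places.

$141.35

Two-stage DDM. Project D₁…D_3 at 0.08, terminal growth 0.023, discount at r = 0.116.
D_1 = 11.9448
D_2 = 12.9004
D_3 = 13.9324
Terminal value at t=3: TV = D_4/(r−g) = 14.2529/(0.116−0.023) = 153.2566
P₀ = 11.9448/(1+0.116)^1 + 12.9004/(1+0.116)^2 + 13.9324/(1+0.116)^3 + 153.2566/(1+0.116)^3 = 141.3472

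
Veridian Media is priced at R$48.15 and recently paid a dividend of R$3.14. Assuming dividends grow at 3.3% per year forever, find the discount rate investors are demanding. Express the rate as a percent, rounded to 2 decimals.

10.04%

Rearranging the constant-growth DDM: r = D₁/P₀ + g.
D₁ = 3.14 × (1 + 0.033) = 3.2436.
r = 3.2436 / 48.15 + 0.033 = 0.06736 + 0.033 = 0.10036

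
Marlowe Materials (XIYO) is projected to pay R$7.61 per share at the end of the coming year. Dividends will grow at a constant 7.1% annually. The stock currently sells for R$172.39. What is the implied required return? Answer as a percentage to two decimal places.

11.51%

Rearranging the constant-growth DDM: r = D₁/P₀ + g.
r = 7.6100 / 172.39 + 0.071 = 0.04414 + 0.071 = 0.11514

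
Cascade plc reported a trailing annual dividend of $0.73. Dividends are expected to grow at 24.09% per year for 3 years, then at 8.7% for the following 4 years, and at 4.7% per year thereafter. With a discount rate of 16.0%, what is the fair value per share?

$11.94

Three-stage DDM. Project D₁…D_7; terminal Gordon value at t=7 with g = 0.047; discount at r = 0.16.
D_1 = 0.9059
D_2 = 1.1241
D_3 = 1.3949
D_4 = 1.5162
D_5 = 1.6481
D_6 = 1.7915
D_7 = 1.9474
TV_7 = 2.0389/(0.16−0.047) = 18.0435
P₀ = Σ Dₜ/(1+r)ᵗ + TV_7/(1+r)^7 = 11.9407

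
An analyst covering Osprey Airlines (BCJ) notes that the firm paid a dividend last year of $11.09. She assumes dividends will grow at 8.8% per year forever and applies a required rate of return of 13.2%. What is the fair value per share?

Gordon growth model: P₀ = D₁/(r − g). D₁ = 11.09 × (1 + 0.088) = 12.0659.
P₀ = 12.0659 / (0.132 − 0.088) = 12.0659 / 0.044 = 274.2255

$274.23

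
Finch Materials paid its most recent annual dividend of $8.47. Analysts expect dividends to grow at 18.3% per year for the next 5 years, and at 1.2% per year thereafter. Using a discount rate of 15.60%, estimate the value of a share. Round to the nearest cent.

Two-stage DDM. Project D₁…D_5 at 0.183, terminal growth 0.012, discount at r = 0.156.
D_1 = 10.0200
D_2 = 11.8537
D_3 = 14.0229
D_4 = 16.5891
D_5 = 19.6249
Terminal value at t=5: TV = D_6/(r−g) = 19.8604/(0.156−0.012) = 137.9193
P₀ = 10.0200/(1+0.156)^1 + 11.8537/(1+0.156)^2 + 14.0229/(1+0.156)^3 + 16.5891/(1+0.156)^4 + 19.6249/(1+0.156)^5 + 137.9193/(1+0.156)^5 = 112.2206

$112.22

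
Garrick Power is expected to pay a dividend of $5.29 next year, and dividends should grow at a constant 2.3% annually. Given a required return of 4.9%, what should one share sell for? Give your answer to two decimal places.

Gordon growth model: P₀ = D₁/(r − g), with D₁ = 5.29 given directly.
P₀ = 5.2900 / (0.049 − 0.023) = 5.2900 / 0.026 = 203.4615

$203.46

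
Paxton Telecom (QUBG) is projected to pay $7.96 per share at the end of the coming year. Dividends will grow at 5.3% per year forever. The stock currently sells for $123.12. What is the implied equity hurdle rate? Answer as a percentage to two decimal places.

Rearranging the constant-growth DDM: r = D₁/P₀ + g.
r = 7.9600 / 123.12 + 0.053 = 0.06465 + 0.053 = 0.11765

11.77%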